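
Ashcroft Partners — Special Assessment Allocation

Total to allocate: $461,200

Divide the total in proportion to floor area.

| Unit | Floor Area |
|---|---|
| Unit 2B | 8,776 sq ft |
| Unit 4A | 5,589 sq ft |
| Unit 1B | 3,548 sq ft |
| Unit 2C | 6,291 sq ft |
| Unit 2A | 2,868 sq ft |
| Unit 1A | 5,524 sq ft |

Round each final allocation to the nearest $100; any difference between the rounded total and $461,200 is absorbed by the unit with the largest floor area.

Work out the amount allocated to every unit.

Unit 2B: $124,100 · Unit 4A: $79,100 · Unit 1B: $50,200 · Unit 2C: $89,000 · Unit 2A: $40,600 · Unit 1A: $78,200

Sum of floor area: 32,596.
Proportional shares: Unit 2B 8,776/32,596 × $461,200 = 124,171.41; Unit 4A 5,589/32,596 × $461,200 = 79,078.62; Unit 1B 3,548/32,596 × $461,200 = 50,200.56; Unit 2C 6,291/32,596 × $461,200 = 89,011.20; Unit 2A 2,868/32,596 × $461,200 = 40,579.26; Unit 1A 5,524/32,596 × $461,200 = 78,158.94.
Rounded to nearest $100: Unit 2B $124,200; Unit 4A $79,100; Unit 1B $50,200; Unit 2C $89,000; Unit 2A $40,600; Unit 1A $78,200. Sum = $461,300.
Difference $461,200 − $461,300 = −$100 applied to largest floor area (Unit 2B): Unit 2B becomes $124,100.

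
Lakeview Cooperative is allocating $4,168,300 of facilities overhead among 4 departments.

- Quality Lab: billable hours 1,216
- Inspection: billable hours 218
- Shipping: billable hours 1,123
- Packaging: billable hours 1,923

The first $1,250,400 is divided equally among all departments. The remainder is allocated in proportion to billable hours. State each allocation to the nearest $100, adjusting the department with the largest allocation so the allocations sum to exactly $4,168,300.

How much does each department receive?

$1,250,400 shared equally gives $312,600 per department.
Remainder $2,917,900 by billable hours (total 4,480): Quality Lab 792,001.43 → $792,000; Inspection 141,987.10 → $142,000; Shipping 731,428.95 → $731,400; Packaging 1,252,482.52 → $1,252,500.
Totals: Quality Lab $312,600 + $792,000 = $1,104,600; Inspection $312,600 + $142,000 = $454,600; Shipping $312,600 + $731,400 = $1,044,000; Packaging $312,600 + $1,252,500 = $1,565,100.

Quality Lab: $1,104,600 | Inspection: $454,600 | Shipping: $1,044,000 | Packaging: $1,565,100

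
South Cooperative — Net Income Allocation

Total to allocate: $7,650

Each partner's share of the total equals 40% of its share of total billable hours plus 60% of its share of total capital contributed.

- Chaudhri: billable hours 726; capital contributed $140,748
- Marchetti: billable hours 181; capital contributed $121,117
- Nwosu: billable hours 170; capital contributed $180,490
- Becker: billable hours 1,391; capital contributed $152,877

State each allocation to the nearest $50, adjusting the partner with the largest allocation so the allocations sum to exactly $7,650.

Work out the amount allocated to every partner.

Chaudhri: $2,000; Marchetti: $1,150; Nwosu: $1,600; Becker: $2,900

Billable hours total 2,468; capital contributed total 595,232.
Composite weights (40% billable hours + 60% capital contributed): Chaudhri 0.2595; Marchetti 0.1514; Nwosu 0.2095; Becker 0.3795.
Pro-rata amounts: Chaudhri 1,985.49; Marchetti 1,158.38; Nwosu 1,602.59; Becker 2,903.54.
After rounding ($50): Chaudhri $2,000; Marchetti $1,150; Nwosu $1,600; Becker $2,900. Sum = $7,650.
No rounding difference to absorb.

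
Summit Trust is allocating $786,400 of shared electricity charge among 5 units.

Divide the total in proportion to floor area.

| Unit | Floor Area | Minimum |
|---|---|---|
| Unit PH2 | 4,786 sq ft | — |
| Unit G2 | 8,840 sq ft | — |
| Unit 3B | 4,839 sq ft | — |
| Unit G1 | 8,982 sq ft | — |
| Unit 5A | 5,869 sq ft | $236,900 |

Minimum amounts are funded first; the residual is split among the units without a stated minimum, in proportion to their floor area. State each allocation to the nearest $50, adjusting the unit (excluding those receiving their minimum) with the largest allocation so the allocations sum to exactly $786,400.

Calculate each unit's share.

Unit PH2: $95,800 · Unit G2: $177,000 · Unit 3B: $96,900 · Unit G1: $179,800 · Unit 5A: $236,900

Minimums first: Unit 5A $236,900. Remaining pool $549,500.
Remaining pool split over remaining floor area 27,447: Unit PH2 95,817.65 → $95,800; Unit G2 176,980.36 → $177,000; Unit 3B 96,878.73 → $96,900; Unit G1 179,823.26 → $179,800.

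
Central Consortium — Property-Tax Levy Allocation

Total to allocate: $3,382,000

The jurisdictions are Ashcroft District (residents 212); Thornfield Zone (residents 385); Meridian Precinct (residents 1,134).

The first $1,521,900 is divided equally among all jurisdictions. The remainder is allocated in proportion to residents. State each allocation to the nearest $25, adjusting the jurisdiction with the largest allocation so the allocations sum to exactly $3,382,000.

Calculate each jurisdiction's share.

Ashcroft District: $735,100 | Thornfield Zone: $921,025 | Meridian Precinct: $1,725,875

$1,521,900 shared equally gives $507,300 per jurisdiction.
Remainder $1,860,100 by residents (total 1,731): Ashcroft District 227,811.21 → $227,800; Thornfield Zone 413,713.75 → $413,725; Meridian Precinct 1,218,575.04 → $1,218,575.
Totals: Ashcroft District $507,300 + $227,800 = $735,100; Thornfield Zone $507,300 + $413,725 = $921,025; Meridian Precinct $507,300 + $1,218,575 = $1,725,875.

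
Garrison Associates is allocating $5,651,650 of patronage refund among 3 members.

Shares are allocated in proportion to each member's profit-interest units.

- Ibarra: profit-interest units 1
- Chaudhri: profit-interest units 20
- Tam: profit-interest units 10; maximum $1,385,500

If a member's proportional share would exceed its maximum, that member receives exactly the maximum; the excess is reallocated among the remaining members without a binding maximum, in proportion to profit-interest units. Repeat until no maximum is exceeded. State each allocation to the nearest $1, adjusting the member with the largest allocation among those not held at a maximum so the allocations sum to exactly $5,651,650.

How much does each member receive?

Profit-interest units total: 31.
Pro-rata shares before constraints: Ibarra 182,311.29; Chaudhri 3,646,225.81; Tam 1,823,112.90.
Cap binds for Tam ($1,385,500); residual $4,266,150 reallocated over remaining profit-interest units 21.
Remaining shares: Ibarra 203,150.00 → $203,150; Chaudhri 4,063,000.00 → $4,063,000.

Ibarra: $203,150; Chaudhri: $4,063,000; Tam: $1,385,500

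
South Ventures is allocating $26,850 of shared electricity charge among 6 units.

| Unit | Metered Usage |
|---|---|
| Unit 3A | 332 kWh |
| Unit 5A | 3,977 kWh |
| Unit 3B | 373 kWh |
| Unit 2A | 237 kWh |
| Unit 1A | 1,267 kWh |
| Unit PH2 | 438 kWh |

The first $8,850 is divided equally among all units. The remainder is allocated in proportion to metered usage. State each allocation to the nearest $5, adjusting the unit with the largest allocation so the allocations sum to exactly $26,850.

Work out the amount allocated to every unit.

Unit 3A: $2,375; Unit 5A: $12,280; Unit 3B: $2,490; Unit 2A: $2,120; Unit 1A: $4,920; Unit PH2: $2,665

Equal tier: $8,850 ÷ 6 = $1,475 apiece.
Remainder $18,000 by metered usage (total 6,624): Unit 3A 902.17 → $900; Unit 5A 10,807.07 → $10,805; Unit 3B 1,013.59 → $1,015; Unit 2A 644.02 → $645; Unit 1A 3,442.93 → $3,445; Unit PH2 1,190.22 → $1,190.
Totals: Unit 3A $1,475 + $900 = $2,375; Unit 5A $1,475 + $10,805 = $12,280; Unit 3B $1,475 + $1,015 = $2,490; Unit 2A $1,475 + $645 = $2,120; Unit 1A $1,475 + $3,445 = $4,920; Unit PH2 $1,475 + $1,190 = $2,665.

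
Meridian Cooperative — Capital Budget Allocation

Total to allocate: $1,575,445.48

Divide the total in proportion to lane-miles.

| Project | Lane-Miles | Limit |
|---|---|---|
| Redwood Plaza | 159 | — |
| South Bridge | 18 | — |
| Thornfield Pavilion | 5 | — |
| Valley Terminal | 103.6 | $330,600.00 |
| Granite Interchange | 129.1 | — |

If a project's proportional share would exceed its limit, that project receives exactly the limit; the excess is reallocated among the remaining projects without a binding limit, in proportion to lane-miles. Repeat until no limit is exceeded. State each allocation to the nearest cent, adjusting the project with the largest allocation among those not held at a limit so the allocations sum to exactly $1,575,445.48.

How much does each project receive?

Redwood Plaza: $636,227.68 | South Bridge: $72,025.78 | Thornfield Pavilion: $20,007.16 | Valley Terminal: $330,600.00 | Granite Interchange: $516,584.86

Lane-miles total: 414.7.
Unconstrained shares: Redwood Plaza 604,041.0690; South Bridge 68,382.0078; Thornfield Pavilion 18,995.0022; Valley Terminal 393,576.44497; Granite Interchange 490,450.9560.
Cap binds for Valley Terminal ($330,600.00); remaining pool $1,244,845.48 reallocated over remaining lane-miles 311.1.
Redistributed shares: Redwood Plaza 636,227.6802 → $636,227.68; South Bridge 72,025.7751 → $72,025.78; Thornfield Pavilion 20,007.1598 → $20,007.16; Granite Interchange 516,584.8649 → $516,584.86.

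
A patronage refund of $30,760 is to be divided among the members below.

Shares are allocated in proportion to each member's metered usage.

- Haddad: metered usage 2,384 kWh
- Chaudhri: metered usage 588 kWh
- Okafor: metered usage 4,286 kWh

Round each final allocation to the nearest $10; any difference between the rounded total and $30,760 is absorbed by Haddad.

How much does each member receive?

Haddad: $10,110 | Chaudhri: $2,490 | Okafor: $18,160

Metered usage total: 7,258.
Raw shares: Haddad 2,384/7,258 × $30,760 = 10,103.59; Chaudhri 588/7,258 × $30,760 = 2,491.99; Okafor 4,286/7,258 × $30,760 = 18,164.42.
At nearest $10: Haddad $10,100; Chaudhri $2,490; Okafor $18,160. Sum = $30,750.
Difference $30,760 − $30,750 = +$10 applied to Haddad: Haddad becomes $10,110.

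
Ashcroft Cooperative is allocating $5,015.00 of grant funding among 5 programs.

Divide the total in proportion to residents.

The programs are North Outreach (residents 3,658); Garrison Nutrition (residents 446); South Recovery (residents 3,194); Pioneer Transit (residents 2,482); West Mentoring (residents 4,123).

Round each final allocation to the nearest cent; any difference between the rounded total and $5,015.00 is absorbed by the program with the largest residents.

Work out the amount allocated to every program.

Combined residents = 3,658 + 446 + 3,194 + 2,482 + 4,123 = 13,903.
Pro-rata amounts: North Outreach 1,319.4900; Garrison Nutrition 160.8782; South Recovery 1,152.1190; Pioneer Transit 895.2909; West Mentoring 1,487.2218.
Rounded to nearest cent: North Outreach $1,319.49; Garrison Nutrition $160.88; South Recovery $1,152.12; Pioneer Transit $895.29; West Mentoring $1,487.22. Sum = $5,015.00.
No rounding difference to absorb.

North Outreach: $1,319.49 | Garrison Nutrition: $160.88 | South Recovery: $1,152.12 | Pioneer Transit: $895.29 | West Mentoring: $1,487.22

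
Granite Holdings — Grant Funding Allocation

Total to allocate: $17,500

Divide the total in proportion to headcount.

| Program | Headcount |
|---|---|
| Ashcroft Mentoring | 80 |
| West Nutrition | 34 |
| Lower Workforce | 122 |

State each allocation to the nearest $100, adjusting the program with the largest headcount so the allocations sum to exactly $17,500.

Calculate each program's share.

Combined headcount = 236.
Unrounded shares: Ashcroft Mentoring 80/236 × $17,500 = 5,932.20; West Nutrition 34/236 × $17,500 = 2,521.19; Lower Workforce 122/236 × $17,500 = 9,046.61.
At nearest $100: Ashcroft Mentoring $5,900; West Nutrition $2,500; Lower Workforce $9,000. Sum = $17,400.
Difference $17,500 − $17,400 = +$100 applied to largest headcount (Lower Workforce): Lower Workforce becomes $9,100.

Ashcroft Mentoring: $5,900 | West Nutrition: $2,500 | Lower Workforce: $9,100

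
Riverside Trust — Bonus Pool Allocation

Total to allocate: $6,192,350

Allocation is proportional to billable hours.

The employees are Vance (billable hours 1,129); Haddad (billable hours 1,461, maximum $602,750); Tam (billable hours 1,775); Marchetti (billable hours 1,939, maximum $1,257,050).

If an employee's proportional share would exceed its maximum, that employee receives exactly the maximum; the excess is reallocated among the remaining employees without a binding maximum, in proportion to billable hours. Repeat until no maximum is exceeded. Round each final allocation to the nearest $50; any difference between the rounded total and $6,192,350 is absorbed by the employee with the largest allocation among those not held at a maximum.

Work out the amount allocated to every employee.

Vance: $1,684,400; Haddad: $602,750; Tam: $2,648,150; Marchetti: $1,257,050

Combined billable hours = 6,304.
Pro-rata shares before constraints: Vance 1,109,004.31; Haddad 1,435,124.26; Tam 1,743,563.02; Marchetti 1,904,658.42.
Cap binds for Haddad ($602,750), Marchetti ($1,257,050); residual $4,332,550 reallocated over remaining billable hours 2,904.
Shares after redistribution: Vance 1,684,383.25 → $1,684,400; Tam 2,648,166.75 → $2,648,150.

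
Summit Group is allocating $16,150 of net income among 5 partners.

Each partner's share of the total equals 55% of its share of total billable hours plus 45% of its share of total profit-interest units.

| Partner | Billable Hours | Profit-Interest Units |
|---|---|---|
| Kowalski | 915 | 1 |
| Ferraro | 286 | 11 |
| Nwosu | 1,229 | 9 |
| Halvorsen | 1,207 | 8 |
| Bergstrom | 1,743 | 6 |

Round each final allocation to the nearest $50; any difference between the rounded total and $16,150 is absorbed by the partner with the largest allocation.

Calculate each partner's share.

Totals — billable hours 5,380, profit-interest units 35.
Combined weights (55% billable hours + 45% profit-interest units): Kowalski 0.1064; Ferraro 0.1707; Nwosu 0.2414; Halvorsen 0.2262; Bergstrom 0.2553.
Unrounded shares: Kowalski 1,718.33; Ferraro 2,756.26; Nwosu 3,897.89; Halvorsen 3,653.93; Bergstrom 4,123.59.
Rounded to nearest $50: Kowalski $1,700; Ferraro $2,750; Nwosu $3,900; Halvorsen $3,650; Bergstrom $4,100. Sum = $16,100.
Difference $16,150 − $16,100 = +$50 applied to largest allocation (Bergstrom): Bergstrom becomes $4,150.

Kowalski: $1,700 · Ferraro: $2,750 · Nwosu: $3,900 · Halvorsen: $3,650 · Bergstrom: $4,150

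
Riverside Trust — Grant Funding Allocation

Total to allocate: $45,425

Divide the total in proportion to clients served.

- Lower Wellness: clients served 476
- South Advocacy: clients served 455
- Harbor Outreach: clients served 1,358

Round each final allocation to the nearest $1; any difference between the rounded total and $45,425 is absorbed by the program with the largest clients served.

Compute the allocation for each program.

Total clients served = 2,289.
Pro-rata amounts: Lower Wellness 476/2,289 × $45,425 = 9,446.18; South Advocacy 455/2,289 × $45,425 = 9,029.43; Harbor Outreach 1,358/2,289 × $45,425 = 26,949.39.
At nearest $1: Lower Wellness $9,446; South Advocacy $9,029; Harbor Outreach $26,949. Sum = $45,424.
Difference $45,425 − $45,424 = +$1 applied to largest clients served (Harbor Outreach): Harbor Outreach becomes $26,950.

Lower Wellness: $9,446 | South Advocacy: $9,029 | Harbor Outreach: $26,950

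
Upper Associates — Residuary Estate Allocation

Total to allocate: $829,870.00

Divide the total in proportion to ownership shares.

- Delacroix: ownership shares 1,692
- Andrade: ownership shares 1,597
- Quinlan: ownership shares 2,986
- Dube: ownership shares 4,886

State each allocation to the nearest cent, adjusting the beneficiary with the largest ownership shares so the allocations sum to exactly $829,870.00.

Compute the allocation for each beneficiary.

Delacroix: $125,807.73 · Andrade: $118,744.05 · Quinlan: $222,022.38 · Dube: $363,295.84

Combined ownership shares = 1,692 + 1,597 + 2,986 + 4,886 = 11,161.
Proportional shares: Delacroix 125,807.7269; Andrade 118,744.0543; Quinlan 222,022.3833; Dube 363,295.8355.
After rounding (cent): Delacroix $125,807.73; Andrade $118,744.05; Quinlan $222,022.38; Dube $363,295.84. Sum = $829,870.00.
No rounding difference to absorb.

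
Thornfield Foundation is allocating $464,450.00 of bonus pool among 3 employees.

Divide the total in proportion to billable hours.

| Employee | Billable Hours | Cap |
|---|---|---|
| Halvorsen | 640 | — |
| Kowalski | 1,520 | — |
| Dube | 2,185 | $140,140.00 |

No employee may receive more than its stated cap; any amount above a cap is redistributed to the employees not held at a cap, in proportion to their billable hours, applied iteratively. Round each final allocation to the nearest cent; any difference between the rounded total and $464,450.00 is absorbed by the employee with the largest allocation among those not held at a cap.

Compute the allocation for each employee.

Halvorsen: $96,091.85; Kowalski: $228,218.15; Dube: $140,140.00

Total billable hours = 4,345.
Unconstrained shares: Halvorsen 68,411.5075; Kowalski 162,477.3303; Dube 233,561.1623.
Capped: Dube ($140,140.00); remaining pool $324,310.00 reallocated over remaining billable hours 2,160.
Redistributed shares: Halvorsen 96,091.8519 → $96,091.85; Kowalski 228,218.1481 → $228,218.15.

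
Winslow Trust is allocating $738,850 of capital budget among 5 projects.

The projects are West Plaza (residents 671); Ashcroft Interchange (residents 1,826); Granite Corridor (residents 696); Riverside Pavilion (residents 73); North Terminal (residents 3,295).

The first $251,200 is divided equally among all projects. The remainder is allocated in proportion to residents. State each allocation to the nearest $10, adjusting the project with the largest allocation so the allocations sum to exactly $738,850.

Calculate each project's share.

Equal tier: $251,200 ÷ 5 = $50,240 apiece.
Remainder $487,650 by residents (total 6,561): West Plaza 49,872.45 → $49,870; Ashcroft Interchange 135,718.47 → $135,720; Granite Corridor 51,730.59 → $51,730; Riverside Pavilion 5,425.77 → $5,430; North Terminal 244,902.72 → $244,900.
Totals: West Plaza $50,240 + $49,870 = $100,110; Ashcroft Interchange $50,240 + $135,720 = $185,960; Granite Corridor $50,240 + $51,730 = $101,970; Riverside Pavilion $50,240 + $5,430 = $55,670; North Terminal $50,240 + $244,900 = $295,140.

West Plaza: $100,110; Ashcroft Interchange: $185,960; Granite Corridor: $101,970; Riverside Pavilion: $55,670; North Terminal: $295,140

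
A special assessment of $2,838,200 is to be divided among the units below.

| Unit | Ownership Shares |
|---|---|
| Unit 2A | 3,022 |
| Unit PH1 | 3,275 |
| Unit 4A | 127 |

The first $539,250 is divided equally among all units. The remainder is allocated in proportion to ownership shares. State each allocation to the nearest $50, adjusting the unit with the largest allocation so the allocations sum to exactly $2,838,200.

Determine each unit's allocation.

Unit 2A: $1,261,250 | Unit PH1: $1,351,750 | Unit 4A: $225,200

$539,250 shared equally gives $179,750 per unit.
Remainder $2,298,950 by ownership shares (total 6,424): Unit 2A 1,081,479.90 → $1,081,500; Unit PH1 1,172,020.74 → $1,172,000; Unit 4A 45,449.35 → $45,450.
Totals: Unit 2A $179,750 + $1,081,500 = $1,261,250; Unit PH1 $179,750 + $1,172,000 = $1,351,750; Unit 4A $179,750 + $45,450 = $225,200.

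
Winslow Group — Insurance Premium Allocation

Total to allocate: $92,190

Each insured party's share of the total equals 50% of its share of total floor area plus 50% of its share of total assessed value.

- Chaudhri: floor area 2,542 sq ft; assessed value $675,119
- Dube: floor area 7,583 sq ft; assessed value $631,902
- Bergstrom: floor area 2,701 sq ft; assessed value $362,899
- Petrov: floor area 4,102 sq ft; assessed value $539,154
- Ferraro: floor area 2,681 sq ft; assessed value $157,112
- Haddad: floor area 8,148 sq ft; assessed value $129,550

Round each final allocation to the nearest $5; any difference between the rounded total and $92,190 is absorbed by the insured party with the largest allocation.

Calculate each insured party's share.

Floor area total 27,757; assessed value total 2,495,736.
Blended shares (50% floor area + 50% assessed value): Chaudhri 0.1810; Dube 0.2632; Bergstrom 0.1214; Petrov 0.1819; Ferraro 0.0798; Haddad 0.1727.
Raw shares: Chaudhri 16,690.51; Dube 24,263.72; Bergstrom 11,188.01; Petrov 16,769.94; Ferraro 7,354.02; Haddad 15,923.80.
Rounded to nearest $5: Chaudhri $16,690; Dube $24,265; Bergstrom $11,190; Petrov $16,770; Ferraro $7,355; Haddad $15,925. Sum = $92,195.
Difference $92,190 − $92,195 = −$5 applied to largest allocation (Dube): Dube becomes $24,260.

Chaudhri: $16,690 · Dube: $24,260 · Bergstrom: $11,190 · Petrov: $16,770 · Ferraro: $7,355 · Haddad: $15,925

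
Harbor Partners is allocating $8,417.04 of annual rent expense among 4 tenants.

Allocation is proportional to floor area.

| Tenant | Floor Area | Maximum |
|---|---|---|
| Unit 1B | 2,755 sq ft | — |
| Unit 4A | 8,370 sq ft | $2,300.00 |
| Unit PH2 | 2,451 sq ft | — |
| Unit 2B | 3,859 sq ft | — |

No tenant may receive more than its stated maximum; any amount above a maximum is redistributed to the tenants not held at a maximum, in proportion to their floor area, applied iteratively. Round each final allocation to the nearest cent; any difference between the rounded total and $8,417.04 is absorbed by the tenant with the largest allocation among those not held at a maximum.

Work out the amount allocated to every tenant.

Unit 1B: $1,859.07; Unit 4A: $2,300.00; Unit PH2: $1,653.93; Unit 2B: $2,604.04

Sum of floor area: 17,435.
Pro-rata shares before constraints: Unit 1B 1,330.0227; Unit 4A 4,040.7585; Unit PH2 1,183.2615; Unit 2B 1,862.9973.
Capped: Unit 4A ($2,300.00); remaining pool $6,117.04 reallocated over remaining floor area 9,065.
Redistributed shares: Unit 1B 1,859.0673 → $1,859.07; Unit PH2 1,653.9289 → $1,653.93; Unit 2B 2,604.0438 → $2,604.04.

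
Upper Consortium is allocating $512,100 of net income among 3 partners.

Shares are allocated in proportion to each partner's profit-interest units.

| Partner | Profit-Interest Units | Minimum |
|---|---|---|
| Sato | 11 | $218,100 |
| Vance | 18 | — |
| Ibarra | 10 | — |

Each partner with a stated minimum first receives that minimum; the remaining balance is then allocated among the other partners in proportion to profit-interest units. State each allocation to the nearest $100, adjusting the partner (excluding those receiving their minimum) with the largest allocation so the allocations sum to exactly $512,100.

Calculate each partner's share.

Minimums first: Sato $218,100. Balance $294,000.
Balance split over remaining profit-interest units 28: Vance 189,000.00 → $189,000; Ibarra 105,000.00 → $105,000.

Sato: $218,100; Vance: $189,000; Ibarra: $105,000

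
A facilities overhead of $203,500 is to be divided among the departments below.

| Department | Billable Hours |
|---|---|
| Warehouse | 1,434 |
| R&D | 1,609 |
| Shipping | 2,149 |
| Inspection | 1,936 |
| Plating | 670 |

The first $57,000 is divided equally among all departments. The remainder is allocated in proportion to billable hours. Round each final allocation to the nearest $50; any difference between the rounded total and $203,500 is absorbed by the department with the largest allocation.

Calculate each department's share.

Equal tier: $57,000 ÷ 5 = $11,400 apiece.
Remainder $146,500 by billable hours (total 7,798): Warehouse 26,940.37 → $26,950; R&D 30,228.07 → $30,250; Shipping 40,372.98 → $40,350; Inspection 36,371.38 → $36,350; Plating 12,587.20 → $12,600.
Totals: Warehouse $11,400 + $26,950 = $38,350; R&D $11,400 + $30,250 = $41,650; Shipping $11,400 + $40,350 = $51,750; Inspection $11,400 + $36,350 = $47,750; Plating $11,400 + $12,600 = $24,000.

Warehouse: $38,350 | R&D: $41,650 | Shipping: $51,750 | Inspection: $47,750 | Plating: $24,000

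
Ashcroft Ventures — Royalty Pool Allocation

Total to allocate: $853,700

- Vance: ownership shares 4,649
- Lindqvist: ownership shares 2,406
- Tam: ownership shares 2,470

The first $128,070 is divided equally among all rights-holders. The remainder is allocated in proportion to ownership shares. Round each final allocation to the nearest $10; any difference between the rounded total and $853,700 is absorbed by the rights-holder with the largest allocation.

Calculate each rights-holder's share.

First tranche $128,070 split equally: $42,690 each.
Remainder $725,630 by ownership shares (total 9,525): Vance 354,168.39 → $354,170; Lindqvist 183,293.00 → $183,290; Tam 188,168.62 → $188,170.
Totals: Vance $42,690 + $354,170 = $396,860; Lindqvist $42,690 + $183,290 = $225,980; Tam $42,690 + $188,170 = $230,860.

Vance: $396,860; Lindqvist: $225,980; Tam: $230,860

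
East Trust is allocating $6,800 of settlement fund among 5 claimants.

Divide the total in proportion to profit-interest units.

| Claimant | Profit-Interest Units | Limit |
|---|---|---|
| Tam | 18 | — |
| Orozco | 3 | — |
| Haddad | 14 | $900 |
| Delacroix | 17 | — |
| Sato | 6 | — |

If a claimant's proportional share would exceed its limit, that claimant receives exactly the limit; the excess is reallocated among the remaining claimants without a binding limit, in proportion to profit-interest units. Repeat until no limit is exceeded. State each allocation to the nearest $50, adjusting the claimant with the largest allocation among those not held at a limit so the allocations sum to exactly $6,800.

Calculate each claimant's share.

Tam: $2,400 | Orozco: $400 | Haddad: $900 | Delacroix: $2,300 | Sato: $800

Combined profit-interest units = 58.
Pro-rata shares before constraints: Tam 2,110.34; Orozco 351.72; Haddad 1,641.38; Delacroix 1,993.10; Sato 703.45.
Held at cap: Haddad ($900); residual $5,900 reallocated over remaining profit-interest units 44.
Remaining shares: Tam 2,413.64 → $2,400; Orozco 402.27 → $400; Delacroix 2,279.55 → $2,300; Sato 804.55 → $800.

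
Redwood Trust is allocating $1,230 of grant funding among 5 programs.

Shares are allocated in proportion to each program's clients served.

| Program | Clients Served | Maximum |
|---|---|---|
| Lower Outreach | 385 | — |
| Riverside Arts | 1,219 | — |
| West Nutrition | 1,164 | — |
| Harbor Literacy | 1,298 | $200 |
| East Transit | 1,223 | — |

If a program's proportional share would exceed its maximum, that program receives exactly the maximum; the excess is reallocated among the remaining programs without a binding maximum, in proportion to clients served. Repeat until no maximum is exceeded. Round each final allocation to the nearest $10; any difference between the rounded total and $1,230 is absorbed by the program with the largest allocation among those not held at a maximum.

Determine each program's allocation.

Lower Outreach: $100 | Riverside Arts: $310 | West Nutrition: $300 | Harbor Literacy: $200 | East Transit: $320

Combined clients served = 5,289.
Proportional shares (ignoring caps): Lower Outreach 89.53; Riverside Arts 283.49; West Nutrition 270.70; Harbor Literacy 301.86; East Transit 284.42.
Capped: Harbor Literacy ($200); remaining pool $1,030 reallocated over remaining clients served 3,991.
Remaining shares: Lower Outreach 99.36 → $100; Riverside Arts 314.60 → $310; West Nutrition 300.41 → $300; East Transit 315.63 → $320.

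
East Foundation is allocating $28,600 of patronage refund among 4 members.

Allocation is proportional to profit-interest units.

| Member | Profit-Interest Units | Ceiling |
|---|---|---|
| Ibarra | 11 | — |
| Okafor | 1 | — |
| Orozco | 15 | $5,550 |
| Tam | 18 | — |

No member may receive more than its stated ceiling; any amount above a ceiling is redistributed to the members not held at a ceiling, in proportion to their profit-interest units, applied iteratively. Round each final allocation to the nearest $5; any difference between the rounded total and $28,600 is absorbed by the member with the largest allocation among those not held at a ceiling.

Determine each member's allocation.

Ibarra: $8,450; Okafor: $770; Orozco: $5,550; Tam: $13,830

Combined profit-interest units = 45.
Unconstrained shares: Ibarra 6,991.11; Okafor 635.56; Orozco 9,533.33; Tam 11,440.00.
Capped: Orozco ($5,550); residual $23,050 reallocated over remaining profit-interest units 30.
Remaining shares: Ibarra 8,451.67 → $8,450; Okafor 768.33 → $770; Tam 13,830.00 → $13,830.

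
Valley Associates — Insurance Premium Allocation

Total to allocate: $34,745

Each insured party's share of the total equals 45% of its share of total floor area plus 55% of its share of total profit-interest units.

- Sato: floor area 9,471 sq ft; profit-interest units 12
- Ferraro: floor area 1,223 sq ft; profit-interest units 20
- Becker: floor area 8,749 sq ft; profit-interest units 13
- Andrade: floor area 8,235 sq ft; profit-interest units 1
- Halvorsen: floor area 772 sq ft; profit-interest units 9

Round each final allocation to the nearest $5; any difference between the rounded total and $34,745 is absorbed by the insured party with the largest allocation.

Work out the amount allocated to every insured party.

Sato: $9,375; Ferraro: $7,620; Becker: $9,325; Andrade: $4,875; Halvorsen: $3,550

Totals — floor area 28,450, profit-interest units 55.
Blended shares (45% floor area + 55% profit-interest units): Sato 0.2698; Ferraro 0.2193; Becker 0.2684; Andrade 0.1403; Halvorsen 0.1022.
Raw shares: Sato 9,374.37; Ferraro 7,621.12; Becker 9,325.03; Andrade 4,873.15; Halvorsen 3,551.32.
At nearest $5: Sato $9,375; Ferraro $7,620; Becker $9,325; Andrade $4,875; Halvorsen $3,550. Sum = $34,745.
Sum already equals the total — no adjustment.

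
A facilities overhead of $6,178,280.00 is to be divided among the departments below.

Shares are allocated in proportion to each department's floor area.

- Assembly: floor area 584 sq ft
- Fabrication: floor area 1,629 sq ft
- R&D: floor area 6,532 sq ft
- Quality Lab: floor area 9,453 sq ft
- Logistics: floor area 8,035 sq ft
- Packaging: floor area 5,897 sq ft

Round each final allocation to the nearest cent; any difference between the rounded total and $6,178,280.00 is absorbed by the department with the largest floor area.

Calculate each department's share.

Total floor area = 584 + 1,629 + 6,532 + 9,453 + 8,035 + 5,897 = 32,130.
Unrounded shares: Assembly 112,297.4018; Fabrication 313,240.5266; R&D 1,256,038.7476; Quality Lab 1,817,718.0467; Logistics 1,545,050.7252; Packaging 1,133,934.5521.
Rounded to nearest cent: Assembly $112,297.40; Fabrication $313,240.53; R&D $1,256,038.75; Quality Lab $1,817,718.05; Logistics $1,545,050.73; Packaging $1,133,934.55. Sum = $6,178,280.01.
Difference $6,178,280.00 − $6,178,280.01 = −$0.01 applied to largest floor area (Quality Lab): Quality Lab becomes $1,817,718.04.

Assembly: $112,297.40 | Fabrication: $313,240.53 | R&D: $1,256,038.75 | Quality Lab: $1,817,718.04 | Logistics: $1,545,050.73 | Packaging: $1,133,934.55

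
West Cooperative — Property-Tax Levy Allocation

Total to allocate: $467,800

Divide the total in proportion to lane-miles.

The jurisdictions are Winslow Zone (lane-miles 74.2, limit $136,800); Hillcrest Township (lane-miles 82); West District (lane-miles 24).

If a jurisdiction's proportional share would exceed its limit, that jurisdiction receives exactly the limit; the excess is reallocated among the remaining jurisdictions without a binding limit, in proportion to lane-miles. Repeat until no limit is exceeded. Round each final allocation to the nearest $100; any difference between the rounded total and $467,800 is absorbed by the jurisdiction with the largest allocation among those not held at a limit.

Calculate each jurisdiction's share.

Winslow Zone: $136,800; Hillcrest Township: $256,100; West District: $74,900

Lane-miles total: 180.2.
Pro-rata shares before constraints: Winslow Zone 192,623.53; Hillcrest Township 212,872.36; West District 62,304.11.
Cap binds for Winslow Zone ($136,800); balance $331,000 reallocated over remaining lane-miles 106.
Shares after redistribution: Hillcrest Township 256,056.60 → $256,100; West District 74,943.40 → $74,900.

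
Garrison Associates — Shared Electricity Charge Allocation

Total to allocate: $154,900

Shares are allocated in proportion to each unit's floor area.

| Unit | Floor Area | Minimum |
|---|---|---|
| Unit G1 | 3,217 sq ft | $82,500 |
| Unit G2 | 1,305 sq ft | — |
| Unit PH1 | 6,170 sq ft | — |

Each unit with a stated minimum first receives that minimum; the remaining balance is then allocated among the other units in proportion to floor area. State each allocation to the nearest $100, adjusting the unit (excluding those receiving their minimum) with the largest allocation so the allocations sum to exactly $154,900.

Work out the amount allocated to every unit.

Minimums first: Unit G1 $82,500. Balance $72,400.
Balance split over remaining floor area 7,475: Unit G2 12,639.73 → $12,600; Unit PH1 59,760.27 → $59,800.

Unit G1: $82,500; Unit G2: $12,600; Unit PH1: $59,800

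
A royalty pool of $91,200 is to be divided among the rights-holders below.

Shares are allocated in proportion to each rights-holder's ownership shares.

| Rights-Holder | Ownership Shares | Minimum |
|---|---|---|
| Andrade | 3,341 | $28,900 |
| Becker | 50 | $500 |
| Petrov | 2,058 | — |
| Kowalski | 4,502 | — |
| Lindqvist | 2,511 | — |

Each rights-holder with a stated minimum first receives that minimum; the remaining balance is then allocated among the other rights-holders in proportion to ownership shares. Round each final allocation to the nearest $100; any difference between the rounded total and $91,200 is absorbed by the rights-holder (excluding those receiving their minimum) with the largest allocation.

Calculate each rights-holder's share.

Guaranteed amounts: Andrade $28,900; Becker $500. Residual $61,800.
Residual split over remaining ownership shares 9,071: Petrov 14,020.99 → $14,000; Kowalski 30,671.77 → $30,700; Lindqvist 17,107.24 → $17,100.

Andrade: $28,900 | Becker: $500 | Petrov: $14,000 | Kowalski: $30,700 | Lindqvist: $17,100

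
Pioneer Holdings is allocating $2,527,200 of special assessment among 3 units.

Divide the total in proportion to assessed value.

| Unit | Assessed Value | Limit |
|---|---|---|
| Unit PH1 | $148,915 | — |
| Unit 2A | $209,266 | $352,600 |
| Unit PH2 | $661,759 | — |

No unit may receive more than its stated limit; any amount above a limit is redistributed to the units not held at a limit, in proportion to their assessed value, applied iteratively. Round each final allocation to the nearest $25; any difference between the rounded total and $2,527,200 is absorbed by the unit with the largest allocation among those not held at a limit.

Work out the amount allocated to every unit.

Unit PH1: $399,450 · Unit 2A: $352,600 · Unit PH2: $1,775,150

Total assessed value = 1,019,940.
Unconstrained shares: Unit PH1 368,980.52; Unit 2A 518,517.79; Unit PH2 1,639,701.69.
Capped: Unit 2A ($352,600); residual $2,174,600 reallocated over remaining assessed value 810,674.
Redistributed shares: Unit PH1 399,458.42 → $399,450; Unit PH2 1,775,141.58 → $1,775,150.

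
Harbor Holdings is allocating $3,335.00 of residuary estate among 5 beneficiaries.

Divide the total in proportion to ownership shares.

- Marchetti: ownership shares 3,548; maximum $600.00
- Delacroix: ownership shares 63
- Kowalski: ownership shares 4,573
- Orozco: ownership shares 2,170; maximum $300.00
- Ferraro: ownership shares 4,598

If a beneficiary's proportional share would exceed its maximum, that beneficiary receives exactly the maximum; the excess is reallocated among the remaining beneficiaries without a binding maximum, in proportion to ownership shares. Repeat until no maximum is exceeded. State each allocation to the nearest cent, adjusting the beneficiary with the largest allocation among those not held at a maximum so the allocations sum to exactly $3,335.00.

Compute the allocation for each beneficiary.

Marchetti: $600.00 · Delacroix: $16.61 · Kowalski: $1,205.90 · Orozco: $300.00 · Ferraro: $1,212.49

Sum of ownership shares: 14,952.
Pro-rata shares before constraints: Marchetti 791.3711; Delacroix 14.0520; Kowalski 1,019.9943; Orozco 484.0122; Ferraro 1,025.5705.
Capped: Marchetti ($600.00), Orozco ($300.00); balance $2,435.00 reallocated over remaining ownership shares 9,234.
Shares after redistribution: Delacroix 16.6131 → $16.61; Kowalski 1,205.8972 → $1,205.90; Ferraro 1,212.4897 → $1,212.49.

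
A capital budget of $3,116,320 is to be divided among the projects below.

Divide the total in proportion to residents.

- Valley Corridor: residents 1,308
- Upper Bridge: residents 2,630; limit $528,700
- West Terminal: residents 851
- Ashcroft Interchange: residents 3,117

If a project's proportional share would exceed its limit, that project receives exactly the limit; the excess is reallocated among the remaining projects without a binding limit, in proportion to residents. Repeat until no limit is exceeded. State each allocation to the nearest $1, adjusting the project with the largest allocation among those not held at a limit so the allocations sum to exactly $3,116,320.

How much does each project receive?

Valley Corridor: $641,510 | Upper Bridge: $528,700 | West Terminal: $417,374 | Ashcroft Interchange: $1,528,736

Total residents = 7,906.
Unconstrained shares: Valley Corridor 515,576.34; Upper Bridge 1,036,671.09; West Terminal 335,439.96; Ashcroft Interchange 1,228,632.61.
Cap binds for Upper Bridge ($528,700); balance $2,587,620 reallocated over remaining residents 5,276.
Redistributed shares: Valley Corridor 641,510.04 → $641,510; West Terminal 417,373.89 → $417,374; Ashcroft Interchange 1,528,736.08 → $1,528,736.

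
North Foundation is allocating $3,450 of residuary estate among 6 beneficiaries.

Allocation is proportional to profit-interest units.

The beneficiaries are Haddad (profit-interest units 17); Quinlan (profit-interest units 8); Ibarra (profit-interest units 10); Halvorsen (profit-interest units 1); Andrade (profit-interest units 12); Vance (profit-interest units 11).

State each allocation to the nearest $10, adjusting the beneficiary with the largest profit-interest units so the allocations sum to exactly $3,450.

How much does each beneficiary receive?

Haddad: $1,000 · Quinlan: $470 · Ibarra: $580 · Halvorsen: $60 · Andrade: $700 · Vance: $640

Combined profit-interest units = 17 + 8 + 10 + 1 + 12 + 11 = 59.
Unrounded shares: Haddad 994.07; Quinlan 467.80; Ibarra 584.75; Halvorsen 58.47; Andrade 701.69; Vance 643.22.
After rounding ($10): Haddad $990; Quinlan $470; Ibarra $580; Halvorsen $60; Andrade $700; Vance $640. Sum = $3,440.
Difference $3,450 − $3,440 = +$10 applied to largest profit-interest units (Haddad): Haddad becomes $1,000.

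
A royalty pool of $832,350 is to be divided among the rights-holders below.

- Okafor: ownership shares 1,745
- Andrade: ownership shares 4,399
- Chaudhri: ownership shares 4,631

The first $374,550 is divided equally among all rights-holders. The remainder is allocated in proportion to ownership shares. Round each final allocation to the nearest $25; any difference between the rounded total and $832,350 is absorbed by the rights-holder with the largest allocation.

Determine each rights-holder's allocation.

First tranche $374,550 split equally: $124,850 each.
Remainder $457,800 by ownership shares (total 10,775): Okafor 74,140.23 → $74,150; Andrade 186,901.36 → $186,900; Chaudhri 196,758.40 → $196,750.
Totals: Okafor $124,850 + $74,150 = $199,000; Andrade $124,850 + $186,900 = $311,750; Chaudhri $124,850 + $196,750 = $321,600.

Okafor: $199,000; Andrade: $311,750; Chaudhri: $321,600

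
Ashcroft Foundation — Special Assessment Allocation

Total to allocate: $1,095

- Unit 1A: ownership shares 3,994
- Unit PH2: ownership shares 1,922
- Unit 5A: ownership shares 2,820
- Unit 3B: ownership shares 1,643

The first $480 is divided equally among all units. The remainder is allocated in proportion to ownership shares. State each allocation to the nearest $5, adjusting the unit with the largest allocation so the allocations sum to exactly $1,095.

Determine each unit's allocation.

$480 shared equally gives $120 per unit.
Remainder $615 by ownership shares (total 10,379): Unit 1A 236.66 → $235; Unit PH2 113.89 → $115; Unit 5A 167.10 → $165; Unit 3B 97.35 → $95.
Rounding difference +$5 on remainder applied to Unit 1A.
Totals: Unit 1A $120 + $240 = $360; Unit PH2 $120 + $115 = $235; Unit 5A $120 + $165 = $285; Unit 3B $120 + $95 = $215.

Unit 1A: $360 | Unit PH2: $235 | Unit 5A: $285 | Unit 3B: $215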